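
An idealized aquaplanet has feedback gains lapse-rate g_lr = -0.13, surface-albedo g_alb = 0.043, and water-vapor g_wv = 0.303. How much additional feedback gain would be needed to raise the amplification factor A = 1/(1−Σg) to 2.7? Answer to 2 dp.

0.41

Current total gain = 0.216.
Target gain for A = 2.7: g* = 1 − 1/2.7 = 0.6296.
Additional gain needed = 0.6296 − 0.216 = 0.41.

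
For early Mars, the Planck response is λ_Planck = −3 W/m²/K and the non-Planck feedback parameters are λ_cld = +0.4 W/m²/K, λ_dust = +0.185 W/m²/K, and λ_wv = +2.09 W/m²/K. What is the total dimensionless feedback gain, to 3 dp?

Convert to gains: g_cld = 0.4/3 = 0.1333; g_dust = 0.185/3 = 0.06167; g_wv = 2.09/3 = 0.6967.
Total gain g = 0.89167.

0.892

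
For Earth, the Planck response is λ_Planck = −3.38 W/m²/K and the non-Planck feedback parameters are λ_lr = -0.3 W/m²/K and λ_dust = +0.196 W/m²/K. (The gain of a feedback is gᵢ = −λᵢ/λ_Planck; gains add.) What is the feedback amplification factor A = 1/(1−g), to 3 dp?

0.970

Convert to gains: g_lr = -0.3/3.38 = -0.08876; g_dust = 0.196/3.38 = 0.05799.
Total gain g = -0.03077.
A = 1/(1 + 0.03077) = 0.970.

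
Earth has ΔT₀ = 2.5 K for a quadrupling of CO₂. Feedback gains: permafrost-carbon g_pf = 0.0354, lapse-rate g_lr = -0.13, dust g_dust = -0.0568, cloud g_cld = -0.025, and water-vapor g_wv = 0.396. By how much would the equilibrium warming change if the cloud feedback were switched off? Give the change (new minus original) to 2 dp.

0.11 K

Original: g = 0.2196, ΔT = 2.5/(1−0.2196) = 3.2035 K.
Without cloud: g' = 0.2446, ΔT' = 2.5/(1−0.2446) = 3.3095 K.
Change = 3.3095 − 3.2035 = 0.11 K.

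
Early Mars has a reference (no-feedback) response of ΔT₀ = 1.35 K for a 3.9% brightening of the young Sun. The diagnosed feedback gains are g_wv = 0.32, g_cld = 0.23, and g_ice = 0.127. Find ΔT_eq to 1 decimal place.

Total gain g = 0.32 + 0.23 + 0.127 = 0.677.
Amplification A = 1/(1 − 0.677) = 3.096.
ΔT = 1.35 × 3.096 = 4.2 K.

4.2 K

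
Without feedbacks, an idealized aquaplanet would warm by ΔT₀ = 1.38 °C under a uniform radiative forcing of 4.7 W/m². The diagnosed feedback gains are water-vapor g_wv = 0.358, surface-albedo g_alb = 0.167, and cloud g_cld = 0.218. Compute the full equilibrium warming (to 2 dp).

5.37 °C

Total gain g = 0.358 + 0.167 + 0.218 = 0.743.
Amplification A = 1/(1 − 0.743) = 3.891.
ΔT = 1.38 × 3.891 = 5.37 °C.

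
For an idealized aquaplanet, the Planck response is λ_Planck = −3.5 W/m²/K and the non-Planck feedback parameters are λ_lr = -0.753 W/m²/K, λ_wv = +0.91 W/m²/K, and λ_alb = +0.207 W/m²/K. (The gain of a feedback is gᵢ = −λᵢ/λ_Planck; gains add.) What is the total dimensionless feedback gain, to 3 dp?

Convert to gains: g_lr = -0.753/3.5 = -0.2151; g_wv = 0.91/3.5 = 0.26; g_alb = 0.207/3.5 = 0.05914.
Total gain g = 0.10404.

0.104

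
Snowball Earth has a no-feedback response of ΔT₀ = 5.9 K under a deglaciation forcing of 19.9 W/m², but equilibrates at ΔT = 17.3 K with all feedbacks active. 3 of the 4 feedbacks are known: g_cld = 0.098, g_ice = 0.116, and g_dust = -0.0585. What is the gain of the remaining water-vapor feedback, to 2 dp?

0.50

Amplification A = ΔT/ΔT₀ = 17.3/5.9 = 2.932.
Total gain g = 1 − 1/A = 1 − 1/2.932 = 0.6589.
Known gains sum to 0.098 + 0.116 − 0.0585 = 0.1555.
g_wv = 0.6589 − 0.1555 = 0.50.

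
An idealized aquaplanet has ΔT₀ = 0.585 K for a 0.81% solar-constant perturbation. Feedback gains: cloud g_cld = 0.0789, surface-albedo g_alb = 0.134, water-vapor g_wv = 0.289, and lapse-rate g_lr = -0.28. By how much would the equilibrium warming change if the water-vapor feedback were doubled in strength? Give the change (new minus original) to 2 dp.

0.44 K

Original: g = 0.2219, ΔT = 0.585/(1−0.2219) = 0.7518 K.
With doubled water-vapor: g' = 0.5109, ΔT' = 0.585/(1−0.5109) = 1.1961 K.
Change = 1.1961 − 0.7518 = 0.44 K.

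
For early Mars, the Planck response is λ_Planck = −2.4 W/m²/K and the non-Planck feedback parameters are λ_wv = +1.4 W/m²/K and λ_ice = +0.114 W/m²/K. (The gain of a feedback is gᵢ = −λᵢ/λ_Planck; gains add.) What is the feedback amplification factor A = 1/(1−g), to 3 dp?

2.709

Convert to gains: g_wv = 1.4/2.4 = 0.5833; g_ice = 0.114/2.4 = 0.0475.
Total gain g = 0.6308.
A = 1/(1 − 0.6308) = 2.709.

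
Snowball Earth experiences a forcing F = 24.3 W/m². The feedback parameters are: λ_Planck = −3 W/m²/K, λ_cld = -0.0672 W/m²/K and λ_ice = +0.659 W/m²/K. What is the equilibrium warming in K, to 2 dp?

Net feedback parameter λ = (−3) + (-0.0672) + (+0.659) = -2.4082 W/m²/K.
ΔT = −F/λ = −24.3/(-2.4082) = 10.09 K.

10.09 K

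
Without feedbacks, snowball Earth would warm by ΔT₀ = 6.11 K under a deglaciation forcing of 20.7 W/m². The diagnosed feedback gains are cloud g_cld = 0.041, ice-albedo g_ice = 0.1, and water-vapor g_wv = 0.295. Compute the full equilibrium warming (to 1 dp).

10.8 K

Total gain g = 0.041 + 0.1 + 0.295 = 0.436.
Amplification A = 1/(1 − 0.436) = 1.773.
ΔT = 6.11 × 1.773 = 10.8 K.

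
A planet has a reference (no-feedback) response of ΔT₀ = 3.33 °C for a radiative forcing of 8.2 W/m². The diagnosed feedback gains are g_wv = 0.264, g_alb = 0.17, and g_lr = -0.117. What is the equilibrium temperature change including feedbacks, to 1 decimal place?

4.9 °C

Total gain g = 0.264 + 0.17 − 0.117 = 0.317.
Amplification A = 1/(1 − 0.317) = 1.464.
ΔT = 3.33 × 1.464 = 4.9 °C.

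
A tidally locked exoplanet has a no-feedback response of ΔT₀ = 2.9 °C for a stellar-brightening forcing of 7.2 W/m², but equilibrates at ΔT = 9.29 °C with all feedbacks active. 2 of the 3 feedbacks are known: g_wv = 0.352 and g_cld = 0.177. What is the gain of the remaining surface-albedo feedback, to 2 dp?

Amplification A = ΔT/ΔT₀ = 9.29/2.9 = 3.203.
Total gain g = 1 − 1/A = 1 − 1/3.203 = 0.6878.
Known gains sum to 0.352 + 0.177 = 0.529.
g_alb = 0.6878 − 0.529 = 0.16.

0.16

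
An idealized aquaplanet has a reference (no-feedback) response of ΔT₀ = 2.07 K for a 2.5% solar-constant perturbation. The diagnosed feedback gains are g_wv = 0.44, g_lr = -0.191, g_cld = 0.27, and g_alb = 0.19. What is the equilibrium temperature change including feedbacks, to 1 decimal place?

Total gain g = 0.44 − 0.191 + 0.27 + 0.19 = 0.709.
Amplification A = 1/(1 − 0.709) = 3.436.
ΔT = 2.07 × 3.436 = 7.1 K.

7.1 K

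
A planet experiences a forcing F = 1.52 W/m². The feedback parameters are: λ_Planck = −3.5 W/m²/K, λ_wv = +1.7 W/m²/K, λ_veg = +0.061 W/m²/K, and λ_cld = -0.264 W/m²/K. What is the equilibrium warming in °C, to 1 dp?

0.8 °C

Net feedback parameter λ = (−3.5) + (+1.7) + (+0.061) + (-0.264) = -2.003 W/m²/K.
ΔT = −F/λ = −1.52/(-2.003) = 0.8 °C.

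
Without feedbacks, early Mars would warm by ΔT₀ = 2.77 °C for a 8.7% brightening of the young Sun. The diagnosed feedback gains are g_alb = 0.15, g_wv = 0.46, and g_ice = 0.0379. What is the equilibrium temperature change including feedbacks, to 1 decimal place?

7.9 °C

Total gain g = 0.15 + 0.46 + 0.0379 = 0.6479.
Amplification A = 1/(1 − 0.6479) = 2.84.
ΔT = 2.77 × 2.84 = 7.9 °C.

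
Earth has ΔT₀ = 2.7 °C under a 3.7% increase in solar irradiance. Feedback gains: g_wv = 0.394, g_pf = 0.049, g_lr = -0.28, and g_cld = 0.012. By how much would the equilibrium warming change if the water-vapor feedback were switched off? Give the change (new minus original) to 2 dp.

Original: g = 0.175, ΔT = 2.7/(1−0.175) = 3.2727 °C.
Without water-vapor: g' = -0.219, ΔT' = 2.7/(1+0.219) = 2.2149 °C.
Change = 2.2149 − 3.2727 = -1.06 °C.

-1.06 °C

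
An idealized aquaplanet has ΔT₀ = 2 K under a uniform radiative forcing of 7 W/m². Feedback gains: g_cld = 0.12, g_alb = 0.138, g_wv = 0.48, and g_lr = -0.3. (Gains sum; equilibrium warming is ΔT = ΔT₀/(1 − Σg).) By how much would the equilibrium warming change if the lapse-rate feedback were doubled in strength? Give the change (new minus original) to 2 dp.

Original: g = 0.438, ΔT = 2/(1−0.438) = 3.5587 K.
With doubled lapse-rate: g' = 0.138, ΔT' = 2/(1−0.138) = 2.3202 K.
Change = 2.3202 − 3.5587 = -1.24 K.

-1.24 K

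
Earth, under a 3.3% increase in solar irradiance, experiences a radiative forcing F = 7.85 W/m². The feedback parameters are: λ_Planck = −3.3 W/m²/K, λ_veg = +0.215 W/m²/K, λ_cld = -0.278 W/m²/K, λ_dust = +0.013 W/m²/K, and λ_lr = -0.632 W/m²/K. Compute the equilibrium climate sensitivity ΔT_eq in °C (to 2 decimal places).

Net feedback parameter λ = (−3.3) + (+0.215) + (-0.278) + (+0.013) + (-0.632) = -3.982 W/m²/K.
ΔT = −F/λ = −7.85/(-3.982) = 1.97 °C.

1.97 °C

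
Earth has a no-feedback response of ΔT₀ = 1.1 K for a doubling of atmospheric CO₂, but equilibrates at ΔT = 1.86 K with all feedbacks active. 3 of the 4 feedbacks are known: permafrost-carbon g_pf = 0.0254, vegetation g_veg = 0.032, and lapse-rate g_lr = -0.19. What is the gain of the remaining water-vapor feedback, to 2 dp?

Amplification A = ΔT/ΔT₀ = 1.86/1.1 = 1.691.
Total gain g = 1 − 1/A = 1 − 1/1.691 = 0.4086.
Known gains sum to 0.0254 + 0.032 − 0.19 = -0.1326.
g_wv = 0.4086 + 0.1326 = 0.54.

0.54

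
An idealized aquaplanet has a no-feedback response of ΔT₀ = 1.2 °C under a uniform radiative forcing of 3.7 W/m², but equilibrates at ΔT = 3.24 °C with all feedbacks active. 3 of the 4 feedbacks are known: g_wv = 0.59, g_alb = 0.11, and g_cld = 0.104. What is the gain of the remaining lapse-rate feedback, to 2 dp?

Amplification A = ΔT/ΔT₀ = 3.24/1.2 = 2.7.
Total gain g = 1 − 1/A = 1 − 1/2.7 = 0.6296.
Known gains sum to 0.59 + 0.11 + 0.104 = 0.804.
g_lr = 0.6296 − 0.804 = -0.17.

-0.17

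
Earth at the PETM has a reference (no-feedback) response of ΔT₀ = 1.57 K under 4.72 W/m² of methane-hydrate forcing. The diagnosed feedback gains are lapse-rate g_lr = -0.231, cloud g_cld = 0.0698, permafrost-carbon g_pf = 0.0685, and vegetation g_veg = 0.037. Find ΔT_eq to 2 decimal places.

Total gain g = -0.231 + 0.0698 + 0.0685 + 0.037 = -0.0557.
Amplification A = 1/(1 + 0.0557) = 0.9472.
ΔT = 1.57 × 0.9472 = 1.49 K.

1.49 K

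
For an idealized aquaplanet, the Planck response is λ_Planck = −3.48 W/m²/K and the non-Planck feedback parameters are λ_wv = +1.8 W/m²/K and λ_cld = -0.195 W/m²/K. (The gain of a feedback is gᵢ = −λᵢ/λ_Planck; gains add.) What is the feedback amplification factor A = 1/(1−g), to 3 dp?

1.856

Convert to gains: g_wv = 1.8/3.48 = 0.5172; g_cld = -0.195/3.48 = -0.05603.
Total gain g = 0.46117.
A = 1/(1 − 0.46117) = 1.856.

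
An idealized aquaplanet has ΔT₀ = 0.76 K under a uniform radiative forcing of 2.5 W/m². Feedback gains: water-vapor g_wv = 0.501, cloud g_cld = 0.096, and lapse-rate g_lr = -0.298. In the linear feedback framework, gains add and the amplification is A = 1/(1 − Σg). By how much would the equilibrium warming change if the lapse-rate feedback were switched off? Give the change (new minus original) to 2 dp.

0.80 K

Original: g = 0.299, ΔT = 0.76/(1−0.299) = 1.0842 K.
Without lapse-rate: g' = 0.597, ΔT' = 0.76/(1−0.597) = 1.8859 K.
Change = 1.8859 − 1.0842 = 0.80 K.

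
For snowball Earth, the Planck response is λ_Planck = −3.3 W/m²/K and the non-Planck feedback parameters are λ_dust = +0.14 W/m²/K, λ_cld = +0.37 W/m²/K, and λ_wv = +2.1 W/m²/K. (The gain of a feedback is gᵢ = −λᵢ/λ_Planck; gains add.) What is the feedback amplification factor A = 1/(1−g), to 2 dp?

4.78

Convert to gains: g_dust = 0.14/3.3 = 0.04242; g_cld = 0.37/3.3 = 0.1121; g_wv = 2.1/3.3 = 0.6364.
Total gain g = 0.79092.
A = 1/(1 − 0.79092) = 4.78.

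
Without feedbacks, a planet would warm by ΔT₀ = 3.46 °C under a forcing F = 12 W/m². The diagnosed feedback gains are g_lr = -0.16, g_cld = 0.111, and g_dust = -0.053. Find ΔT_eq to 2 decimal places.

3.14 °C

Total gain g = -0.16 + 0.111 − 0.053 = -0.102.
Amplification A = 1/(1 + 0.102) = 0.9074.
ΔT = 3.46 × 0.9074 = 3.14 °C.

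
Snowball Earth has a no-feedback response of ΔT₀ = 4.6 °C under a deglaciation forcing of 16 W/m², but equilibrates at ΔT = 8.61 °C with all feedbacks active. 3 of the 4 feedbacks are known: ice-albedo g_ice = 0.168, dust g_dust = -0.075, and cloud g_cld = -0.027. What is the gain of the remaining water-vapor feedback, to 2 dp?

0.40

Amplification A = ΔT/ΔT₀ = 8.61/4.6 = 1.872.
Total gain g = 1 − 1/A = 1 − 1/1.872 = 0.4658.
Known gains sum to 0.168 − 0.075 − 0.027 = 0.066.
g_wv = 0.4658 − 0.066 = 0.40.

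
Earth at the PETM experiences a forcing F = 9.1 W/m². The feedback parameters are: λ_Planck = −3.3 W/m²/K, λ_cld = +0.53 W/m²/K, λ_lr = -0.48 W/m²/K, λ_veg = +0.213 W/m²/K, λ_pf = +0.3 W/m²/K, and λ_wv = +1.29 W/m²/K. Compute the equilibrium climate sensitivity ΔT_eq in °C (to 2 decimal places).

6.29 °C

Net feedback parameter λ = (−3.3) + (+0.53) + (-0.48) + (+0.213) + (+0.3) + (+1.29) = -1.447 W/m²/K.
ΔT = −F/λ = −9.1/(-1.447) = 6.29 °C.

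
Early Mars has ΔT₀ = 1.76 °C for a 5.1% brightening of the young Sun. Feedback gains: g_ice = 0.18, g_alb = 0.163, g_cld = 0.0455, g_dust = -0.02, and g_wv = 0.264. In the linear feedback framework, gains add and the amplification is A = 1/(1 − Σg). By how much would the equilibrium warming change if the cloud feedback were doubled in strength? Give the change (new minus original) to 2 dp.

Original: g = 0.6325, ΔT = 1.76/(1−0.6325) = 4.7891 °C.
With doubled cloud: g' = 0.678, ΔT' = 1.76/(1−0.678) = 5.4658 °C.
Change = 5.4658 − 4.7891 = 0.68 °C.

0.68 °C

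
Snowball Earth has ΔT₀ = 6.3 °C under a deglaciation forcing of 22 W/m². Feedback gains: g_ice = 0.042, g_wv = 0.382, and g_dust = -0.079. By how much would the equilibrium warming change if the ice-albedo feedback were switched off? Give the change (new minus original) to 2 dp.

Original: g = 0.345, ΔT = 6.3/(1−0.345) = 9.6183 °C.
Without ice-albedo: g' = 0.303, ΔT' = 6.3/(1−0.303) = 9.0387 °C.
Change = 9.0387 − 9.6183 = -0.58 °C.

-0.58 °C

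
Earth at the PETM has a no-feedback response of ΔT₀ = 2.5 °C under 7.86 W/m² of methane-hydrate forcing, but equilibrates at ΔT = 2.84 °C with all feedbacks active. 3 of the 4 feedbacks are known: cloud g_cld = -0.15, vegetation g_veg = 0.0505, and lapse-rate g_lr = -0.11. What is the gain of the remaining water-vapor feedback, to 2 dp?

0.33

Amplification A = ΔT/ΔT₀ = 2.84/2.5 = 1.136.
Total gain g = 1 − 1/A = 1 − 1/1.136 = 0.1197.
Known gains sum to -0.15 + 0.0505 − 0.11 = -0.2095.
g_wv = 0.1197 + 0.2095 = 0.33.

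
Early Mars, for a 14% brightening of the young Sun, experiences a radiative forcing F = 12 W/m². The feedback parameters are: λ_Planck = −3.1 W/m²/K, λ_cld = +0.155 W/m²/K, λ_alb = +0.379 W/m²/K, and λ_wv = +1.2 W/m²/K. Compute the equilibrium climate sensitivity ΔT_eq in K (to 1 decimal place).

8.8 K

Net feedback parameter λ = (−3.1) + (+0.155) + (+0.379) + (+1.2) = -1.366 W/m²/K.
ΔT = −F/λ = −12/(-1.366) = 8.8 K.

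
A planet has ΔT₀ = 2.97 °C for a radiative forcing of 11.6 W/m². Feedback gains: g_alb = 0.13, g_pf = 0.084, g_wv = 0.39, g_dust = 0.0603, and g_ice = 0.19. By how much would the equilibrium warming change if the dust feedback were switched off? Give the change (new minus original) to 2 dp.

-5.97 °C

Original: g = 0.8543, ΔT = 2.97/(1−0.8543) = 20.3844 °C.
Without dust: g' = 0.794, ΔT' = 2.97/(1−0.794) = 14.4175 °C.
Change = 14.4175 − 20.3844 = -5.97 °C.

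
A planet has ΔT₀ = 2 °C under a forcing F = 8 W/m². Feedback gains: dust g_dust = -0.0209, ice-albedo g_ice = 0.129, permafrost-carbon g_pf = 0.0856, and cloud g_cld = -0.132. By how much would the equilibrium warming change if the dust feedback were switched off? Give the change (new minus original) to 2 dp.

Original: g = 0.0617, ΔT = 2/(1−0.0617) = 2.1315 °C.
Without dust: g' = 0.0826, ΔT' = 2/(1−0.0826) = 2.1801 °C.
Change = 2.1801 − 2.1315 = 0.05 °C.

0.05 °C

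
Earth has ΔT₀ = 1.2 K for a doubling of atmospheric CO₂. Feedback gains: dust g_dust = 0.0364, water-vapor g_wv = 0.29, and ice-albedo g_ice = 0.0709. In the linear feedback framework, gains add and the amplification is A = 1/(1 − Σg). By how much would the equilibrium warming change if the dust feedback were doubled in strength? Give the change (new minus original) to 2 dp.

0.13 K

Original: g = 0.3973, ΔT = 1.2/(1−0.3973) = 1.9910 K.
With doubled dust: g' = 0.4337, ΔT' = 1.2/(1−0.4337) = 2.1190 K.
Change = 2.1190 − 1.9910 = 0.13 K.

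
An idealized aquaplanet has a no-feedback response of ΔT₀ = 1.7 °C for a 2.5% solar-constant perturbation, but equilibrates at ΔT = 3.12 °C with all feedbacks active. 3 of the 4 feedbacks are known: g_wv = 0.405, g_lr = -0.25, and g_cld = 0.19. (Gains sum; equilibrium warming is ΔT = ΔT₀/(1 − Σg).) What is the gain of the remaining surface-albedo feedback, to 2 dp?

Amplification A = ΔT/ΔT₀ = 3.12/1.7 = 1.835.
Total gain g = 1 − 1/A = 1 − 1/1.835 = 0.455.
Known gains sum to 0.405 − 0.25 + 0.19 = 0.345.
g_alb = 0.455 − 0.345 = 0.11.

0.11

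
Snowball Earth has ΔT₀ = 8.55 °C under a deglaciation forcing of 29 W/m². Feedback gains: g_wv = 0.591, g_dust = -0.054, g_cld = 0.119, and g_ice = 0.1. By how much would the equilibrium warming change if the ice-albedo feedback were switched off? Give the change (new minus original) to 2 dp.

-10.19 °C

Original: g = 0.756, ΔT = 8.55/(1−0.756) = 35.0410 °C.
Without ice-albedo: g' = 0.656, ΔT' = 8.55/(1−0.656) = 24.8547 °C.
Change = 24.8547 − 35.0410 = -10.19 °C.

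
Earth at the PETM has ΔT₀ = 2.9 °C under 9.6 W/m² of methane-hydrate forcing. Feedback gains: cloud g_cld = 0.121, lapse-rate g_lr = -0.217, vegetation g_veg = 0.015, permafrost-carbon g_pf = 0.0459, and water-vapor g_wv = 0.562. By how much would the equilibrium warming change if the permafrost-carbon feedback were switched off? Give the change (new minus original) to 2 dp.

-0.54 °C

Original: g = 0.5269, ΔT = 2.9/(1−0.5269) = 6.1298 °C.
Without permafrost-carbon: g' = 0.481, ΔT' = 2.9/(1−0.481) = 5.5877 °C.
Change = 5.5877 − 6.1298 = -0.54 °C.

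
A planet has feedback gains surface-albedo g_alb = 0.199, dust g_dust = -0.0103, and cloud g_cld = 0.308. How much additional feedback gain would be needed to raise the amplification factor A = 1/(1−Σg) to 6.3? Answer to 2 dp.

0.34

Current total gain = 0.4967.
Target gain for A = 6.3: g* = 1 − 1/6.3 = 0.8413.
Additional gain needed = 0.8413 − 0.4967 = 0.34.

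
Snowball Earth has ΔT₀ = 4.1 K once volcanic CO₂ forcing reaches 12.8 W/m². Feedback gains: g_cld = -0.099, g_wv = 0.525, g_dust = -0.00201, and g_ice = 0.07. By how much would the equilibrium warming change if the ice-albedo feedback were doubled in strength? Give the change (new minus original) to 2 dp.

1.30 K

Original: g = 0.49399, ΔT = 4.1/(1−0.49399) = 8.1026 K.
With doubled ice-albedo: g' = 0.56399, ΔT' = 4.1/(1−0.56399) = 9.4035 K.
Change = 9.4035 − 8.1026 = 1.30 K.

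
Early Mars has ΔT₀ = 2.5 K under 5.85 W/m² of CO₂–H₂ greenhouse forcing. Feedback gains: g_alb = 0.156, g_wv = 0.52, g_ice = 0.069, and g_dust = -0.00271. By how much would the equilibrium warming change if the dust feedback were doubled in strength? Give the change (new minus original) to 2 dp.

-0.10 K

Original: g = 0.74229, ΔT = 2.5/(1−0.74229) = 9.7008 K.
With doubled dust: g' = 0.73958, ΔT' = 2.5/(1−0.73958) = 9.5999 K.
Change = 9.5999 − 9.7008 = -0.10 K.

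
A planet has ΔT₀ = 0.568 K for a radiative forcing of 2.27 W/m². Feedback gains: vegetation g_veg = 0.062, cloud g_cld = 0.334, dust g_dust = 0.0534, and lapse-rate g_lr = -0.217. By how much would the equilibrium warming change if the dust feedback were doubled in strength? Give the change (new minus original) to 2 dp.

Original: g = 0.2324, ΔT = 0.568/(1−0.2324) = 0.7400 K.
With doubled dust: g' = 0.2858, ΔT' = 0.568/(1−0.2858) = 0.7953 K.
Change = 0.7953 − 0.7400 = 0.06 K.

0.06 K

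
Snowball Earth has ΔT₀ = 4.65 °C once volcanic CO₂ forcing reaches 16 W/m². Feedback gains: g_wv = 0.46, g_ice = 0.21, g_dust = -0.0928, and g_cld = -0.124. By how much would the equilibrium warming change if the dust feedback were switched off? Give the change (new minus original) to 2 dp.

Original: g = 0.4532, ΔT = 4.65/(1−0.4532) = 8.5040 °C.
Without dust: g' = 0.546, ΔT' = 4.65/(1−0.546) = 10.2423 °C.
Change = 10.2423 − 8.5040 = 1.74 °C.

1.74 °C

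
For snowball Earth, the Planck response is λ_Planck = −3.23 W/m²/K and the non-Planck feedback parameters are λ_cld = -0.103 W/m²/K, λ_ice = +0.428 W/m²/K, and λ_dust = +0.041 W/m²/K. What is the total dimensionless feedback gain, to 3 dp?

0.113

Convert to gains: g_cld = -0.103/3.23 = -0.03189; g_ice = 0.428/3.23 = 0.1325; g_dust = 0.041/3.23 = 0.01269.
Total gain g = 0.1133.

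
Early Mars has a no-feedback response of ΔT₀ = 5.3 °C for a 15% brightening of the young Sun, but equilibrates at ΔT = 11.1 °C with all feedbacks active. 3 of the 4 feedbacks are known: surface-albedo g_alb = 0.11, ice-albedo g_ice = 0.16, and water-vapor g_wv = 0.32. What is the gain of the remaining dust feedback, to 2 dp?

Amplification A = ΔT/ΔT₀ = 11.1/5.3 = 2.094.
Total gain g = 1 − 1/A = 1 − 1/2.094 = 0.5224.
Known gains sum to 0.11 + 0.16 + 0.32 = 0.59.
g_dust = 0.5224 − 0.59 = -0.07.

-0.07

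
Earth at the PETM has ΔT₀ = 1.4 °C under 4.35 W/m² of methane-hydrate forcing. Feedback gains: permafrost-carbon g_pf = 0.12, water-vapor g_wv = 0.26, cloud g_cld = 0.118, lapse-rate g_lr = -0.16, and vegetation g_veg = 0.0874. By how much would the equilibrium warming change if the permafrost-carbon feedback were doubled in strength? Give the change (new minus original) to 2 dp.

0.64 °C

Original: g = 0.4254, ΔT = 1.4/(1−0.4254) = 2.4365 °C.
With doubled permafrost-carbon: g' = 0.5454, ΔT' = 1.4/(1−0.5454) = 3.0796 °C.
Change = 3.0796 − 2.4365 = 0.64 °C.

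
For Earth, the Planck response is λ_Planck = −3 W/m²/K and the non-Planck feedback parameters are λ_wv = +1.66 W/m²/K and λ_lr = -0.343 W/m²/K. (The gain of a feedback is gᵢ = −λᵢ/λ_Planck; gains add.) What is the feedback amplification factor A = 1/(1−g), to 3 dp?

Convert to gains: g_wv = 1.66/3 = 0.5533; g_lr = -0.343/3 = -0.1143.
Total gain g = 0.439.
A = 1/(1 − 0.439) = 1.783.

1.783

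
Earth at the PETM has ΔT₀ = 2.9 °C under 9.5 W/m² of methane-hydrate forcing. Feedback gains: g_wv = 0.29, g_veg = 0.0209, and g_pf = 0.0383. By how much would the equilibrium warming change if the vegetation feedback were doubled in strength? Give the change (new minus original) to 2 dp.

0.15 °C

Original: g = 0.3492, ΔT = 2.9/(1−0.3492) = 4.4561 °C.
With doubled vegetation: g' = 0.3701, ΔT' = 2.9/(1−0.3701) = 4.6039 °C.
Change = 4.6039 − 4.4561 = 0.15 °C.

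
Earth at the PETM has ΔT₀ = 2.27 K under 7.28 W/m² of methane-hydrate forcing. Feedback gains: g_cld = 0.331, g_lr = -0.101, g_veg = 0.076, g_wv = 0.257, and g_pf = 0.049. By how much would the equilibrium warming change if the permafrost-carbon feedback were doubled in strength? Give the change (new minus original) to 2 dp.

0.85 K

Original: g = 0.612, ΔT = 2.27/(1−0.612) = 5.8505 K.
With doubled permafrost-carbon: g' = 0.661, ΔT' = 2.27/(1−0.661) = 6.6962 K.
Change = 6.6962 − 5.8505 = 0.85 K.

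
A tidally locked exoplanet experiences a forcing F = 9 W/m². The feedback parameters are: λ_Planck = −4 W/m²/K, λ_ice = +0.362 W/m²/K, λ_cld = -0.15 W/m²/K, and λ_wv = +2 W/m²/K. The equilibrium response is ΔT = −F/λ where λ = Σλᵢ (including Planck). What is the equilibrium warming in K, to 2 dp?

Net feedback parameter λ = (−4) + (+0.362) + (-0.15) + (+2) = -1.788 W/m²/K.
ΔT = −F/λ = −9/(-1.788) = 5.03 K.

5.03 K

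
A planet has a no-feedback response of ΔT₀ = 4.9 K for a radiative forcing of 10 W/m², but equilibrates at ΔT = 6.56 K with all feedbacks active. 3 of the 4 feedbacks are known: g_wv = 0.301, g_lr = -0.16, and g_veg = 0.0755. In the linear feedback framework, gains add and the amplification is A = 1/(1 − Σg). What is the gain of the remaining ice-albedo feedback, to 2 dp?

Amplification A = ΔT/ΔT₀ = 6.56/4.9 = 1.339.
Total gain g = 1 − 1/A = 1 − 1/1.339 = 0.2532.
Known gains sum to 0.301 − 0.16 + 0.0755 = 0.2165.
g_ice = 0.2532 − 0.2165 = 0.04.

0.04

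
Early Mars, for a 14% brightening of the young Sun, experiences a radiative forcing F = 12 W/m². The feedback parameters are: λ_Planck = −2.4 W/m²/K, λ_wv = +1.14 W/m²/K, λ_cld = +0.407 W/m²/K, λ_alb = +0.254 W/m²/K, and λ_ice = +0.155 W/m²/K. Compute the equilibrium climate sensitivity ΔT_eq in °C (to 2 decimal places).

Net feedback parameter λ = (−2.4) + (+1.14) + (+0.407) + (+0.254) + (+0.155) = -0.444 W/m²/K.
ΔT = −F/λ = −12/(-0.444) = 27.03 °C.

27.03 °C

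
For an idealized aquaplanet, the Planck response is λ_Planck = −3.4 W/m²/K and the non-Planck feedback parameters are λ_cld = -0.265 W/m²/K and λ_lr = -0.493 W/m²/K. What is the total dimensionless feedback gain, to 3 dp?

Convert to gains: g_cld = -0.265/3.4 = -0.07794; g_lr = -0.493/3.4 = -0.145.
Total gain g = -0.22294.

-0.223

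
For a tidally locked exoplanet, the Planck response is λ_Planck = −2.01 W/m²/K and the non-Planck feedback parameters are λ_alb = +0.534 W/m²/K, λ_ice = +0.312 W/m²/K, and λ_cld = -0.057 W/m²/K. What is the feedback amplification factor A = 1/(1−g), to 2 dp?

Convert to gains: g_alb = 0.534/2.01 = 0.2657; g_ice = 0.312/2.01 = 0.1552; g_cld = -0.057/2.01 = -0.02836.
Total gain g = 0.39254.
A = 1/(1 − 0.39254) = 1.65.

1.65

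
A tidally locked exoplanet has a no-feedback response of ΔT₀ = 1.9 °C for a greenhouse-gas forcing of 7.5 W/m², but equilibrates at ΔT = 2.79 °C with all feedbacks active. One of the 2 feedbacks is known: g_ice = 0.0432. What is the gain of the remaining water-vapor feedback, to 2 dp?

Amplification A = ΔT/ΔT₀ = 2.79/1.9 = 1.468.
Total gain g = 1 − 1/A = 1 − 1/1.468 = 0.3188.
The known gain is 0.0432.
g_wv = 0.3188 − 0.0432 = 0.28.

0.28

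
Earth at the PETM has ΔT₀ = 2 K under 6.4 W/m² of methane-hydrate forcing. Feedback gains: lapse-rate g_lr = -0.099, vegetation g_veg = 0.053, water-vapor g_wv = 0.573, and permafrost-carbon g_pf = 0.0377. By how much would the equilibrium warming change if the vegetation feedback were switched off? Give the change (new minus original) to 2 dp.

-0.50 K

Original: g = 0.5647, ΔT = 2/(1−0.5647) = 4.5945 K.
Without vegetation: g' = 0.5117, ΔT' = 2/(1−0.5117) = 4.0958 K.
Change = 4.0958 − 4.5945 = -0.50 K.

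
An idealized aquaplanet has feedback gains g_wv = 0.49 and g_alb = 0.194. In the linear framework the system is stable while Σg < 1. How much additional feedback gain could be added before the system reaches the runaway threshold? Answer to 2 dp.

0.32

Current total gain = 0.49 + 0.194 = 0.684.
Margin to runaway = 1 − 0.684 = 0.32.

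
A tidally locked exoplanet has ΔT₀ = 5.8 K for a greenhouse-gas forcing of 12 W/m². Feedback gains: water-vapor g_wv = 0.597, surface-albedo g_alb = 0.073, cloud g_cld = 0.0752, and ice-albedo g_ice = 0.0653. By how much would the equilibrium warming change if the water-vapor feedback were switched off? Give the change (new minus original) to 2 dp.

Original: g = 0.8105, ΔT = 5.8/(1−0.8105) = 30.6069 K.
Without water-vapor: g' = 0.2135, ΔT' = 5.8/(1−0.2135) = 7.3744 K.
Change = 7.3744 − 30.6069 = -23.23 K.

-23.23 K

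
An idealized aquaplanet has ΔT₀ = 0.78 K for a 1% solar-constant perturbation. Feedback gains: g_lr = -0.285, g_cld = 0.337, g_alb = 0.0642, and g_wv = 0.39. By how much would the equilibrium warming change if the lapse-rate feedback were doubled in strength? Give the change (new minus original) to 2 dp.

Original: g = 0.5062, ΔT = 0.78/(1−0.5062) = 1.5796 K.
With doubled lapse-rate: g' = 0.2212, ΔT' = 0.78/(1−0.2212) = 1.0015 K.
Change = 1.0015 − 1.5796 = -0.58 K.

-0.58 K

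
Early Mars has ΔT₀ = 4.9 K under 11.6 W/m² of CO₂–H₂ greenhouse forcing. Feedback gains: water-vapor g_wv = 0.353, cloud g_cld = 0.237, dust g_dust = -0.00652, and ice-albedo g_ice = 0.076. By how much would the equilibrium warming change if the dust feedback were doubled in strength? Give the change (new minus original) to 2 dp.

-0.27 K

Original: g = 0.65948, ΔT = 4.9/(1−0.65948) = 14.3898 K.
With doubled dust: g' = 0.65296, ΔT' = 4.9/(1−0.65296) = 14.1194 K.
Change = 14.1194 − 14.3898 = -0.27 K.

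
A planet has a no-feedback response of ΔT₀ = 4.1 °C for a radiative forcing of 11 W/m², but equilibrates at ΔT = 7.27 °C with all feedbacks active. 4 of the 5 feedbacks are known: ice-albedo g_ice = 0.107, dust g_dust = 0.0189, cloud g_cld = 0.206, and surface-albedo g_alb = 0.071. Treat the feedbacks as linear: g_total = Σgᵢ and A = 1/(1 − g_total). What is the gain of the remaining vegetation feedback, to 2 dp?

Amplification A = ΔT/ΔT₀ = 7.27/4.1 = 1.773.
Total gain g = 1 − 1/A = 1 − 1/1.773 = 0.436.
Known gains sum to 0.107 + 0.0189 + 0.206 + 0.071 = 0.4029.
g_veg = 0.436 − 0.4029 = 0.03.

0.03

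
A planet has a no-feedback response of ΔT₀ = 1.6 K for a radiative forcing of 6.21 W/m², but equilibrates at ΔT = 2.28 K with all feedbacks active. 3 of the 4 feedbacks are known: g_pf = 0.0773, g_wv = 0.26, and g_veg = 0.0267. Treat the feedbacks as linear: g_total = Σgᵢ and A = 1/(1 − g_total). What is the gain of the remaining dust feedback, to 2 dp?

Amplification A = ΔT/ΔT₀ = 2.28/1.6 = 1.425.
Total gain g = 1 − 1/A = 1 − 1/1.425 = 0.2982.
Known gains sum to 0.0773 + 0.26 + 0.0267 = 0.364.
g_dust = 0.2982 − 0.364 = -0.07.

-0.07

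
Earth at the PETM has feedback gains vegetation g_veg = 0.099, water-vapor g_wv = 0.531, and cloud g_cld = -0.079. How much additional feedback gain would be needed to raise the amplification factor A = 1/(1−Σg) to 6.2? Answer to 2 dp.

0.29

Current total gain = 0.551.
Target gain for A = 6.2: g* = 1 − 1/6.2 = 0.8387.
Additional gain needed = 0.8387 − 0.551 = 0.29.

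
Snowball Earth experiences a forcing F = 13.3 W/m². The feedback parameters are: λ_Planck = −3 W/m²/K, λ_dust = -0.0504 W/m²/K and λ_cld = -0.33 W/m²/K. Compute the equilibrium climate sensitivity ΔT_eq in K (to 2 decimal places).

Net feedback parameter λ = (−3) + (-0.0504) + (-0.33) = -3.3804 W/m²/K.
ΔT = −F/λ = −13.3/(-3.3804) = 3.93 K.

3.93 K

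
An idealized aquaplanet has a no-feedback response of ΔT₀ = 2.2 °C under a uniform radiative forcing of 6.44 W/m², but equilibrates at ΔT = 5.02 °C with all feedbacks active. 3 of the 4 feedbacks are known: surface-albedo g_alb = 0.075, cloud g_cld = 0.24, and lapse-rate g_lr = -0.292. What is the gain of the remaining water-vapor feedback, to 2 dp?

Amplification A = ΔT/ΔT₀ = 5.02/2.2 = 2.282.
Total gain g = 1 − 1/A = 1 − 1/2.282 = 0.5618.
Known gains sum to 0.075 + 0.24 − 0.292 = 0.023.
g_wv = 0.5618 − 0.023 = 0.54.

0.54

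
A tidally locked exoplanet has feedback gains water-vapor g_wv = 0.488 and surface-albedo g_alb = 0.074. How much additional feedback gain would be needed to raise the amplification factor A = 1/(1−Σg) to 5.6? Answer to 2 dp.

0.26

Current total gain = 0.562.
Target gain for A = 5.6: g* = 1 − 1/5.6 = 0.8214.
Additional gain needed = 0.8214 − 0.562 = 0.26.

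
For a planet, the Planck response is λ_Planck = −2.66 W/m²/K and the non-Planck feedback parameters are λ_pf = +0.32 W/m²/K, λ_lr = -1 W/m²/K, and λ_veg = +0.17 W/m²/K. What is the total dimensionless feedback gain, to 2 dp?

Convert to gains: g_pf = 0.32/2.66 = 0.1203; g_lr = -1/2.66 = -0.3759; g_veg = 0.17/2.66 = 0.06391.
Total gain g = -0.19169.

-0.19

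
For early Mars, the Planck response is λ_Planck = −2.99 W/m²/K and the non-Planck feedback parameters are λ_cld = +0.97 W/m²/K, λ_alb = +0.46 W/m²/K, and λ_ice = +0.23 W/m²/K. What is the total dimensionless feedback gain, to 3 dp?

Convert to gains: g_cld = 0.97/2.99 = 0.3244; g_alb = 0.46/2.99 = 0.1538; g_ice = 0.23/2.99 = 0.07692.
Total gain g = 0.55512.

0.555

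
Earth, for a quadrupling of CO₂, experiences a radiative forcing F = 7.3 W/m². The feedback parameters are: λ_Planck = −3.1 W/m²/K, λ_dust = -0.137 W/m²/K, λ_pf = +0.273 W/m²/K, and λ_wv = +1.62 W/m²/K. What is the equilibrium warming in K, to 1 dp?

5.4 K

Net feedback parameter λ = (−3.1) + (-0.137) + (+0.273) + (+1.62) = -1.344 W/m²/K.
ΔT = −F/λ = −7.3/(-1.344) = 5.4 K.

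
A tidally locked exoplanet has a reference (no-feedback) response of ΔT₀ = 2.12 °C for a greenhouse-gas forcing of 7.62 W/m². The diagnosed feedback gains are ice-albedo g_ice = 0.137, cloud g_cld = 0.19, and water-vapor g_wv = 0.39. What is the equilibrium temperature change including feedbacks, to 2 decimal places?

7.49 °C

Total gain g = 0.137 + 0.19 + 0.39 = 0.717.
Amplification A = 1/(1 − 0.717) = 3.534.
ΔT = 2.12 × 3.534 = 7.49 °C.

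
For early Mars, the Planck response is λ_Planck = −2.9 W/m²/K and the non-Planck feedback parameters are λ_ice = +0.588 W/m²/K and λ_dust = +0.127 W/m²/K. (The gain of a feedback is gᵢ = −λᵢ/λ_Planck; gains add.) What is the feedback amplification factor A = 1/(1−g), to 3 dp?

Convert to gains: g_ice = 0.588/2.9 = 0.2028; g_dust = 0.127/2.9 = 0.04379.
Total gain g = 0.24659.
A = 1/(1 − 0.24659) = 1.327.

1.327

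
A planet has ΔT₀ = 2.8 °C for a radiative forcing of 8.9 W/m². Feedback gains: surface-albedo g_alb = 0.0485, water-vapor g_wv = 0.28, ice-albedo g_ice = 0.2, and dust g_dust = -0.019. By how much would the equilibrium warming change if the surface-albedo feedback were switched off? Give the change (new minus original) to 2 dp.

-0.51 °C

Original: g = 0.5095, ΔT = 2.8/(1−0.5095) = 5.7085 °C.
Without surface-albedo: g' = 0.461, ΔT' = 2.8/(1−0.461) = 5.1948 °C.
Change = 5.1948 − 5.7085 = -0.51 °C.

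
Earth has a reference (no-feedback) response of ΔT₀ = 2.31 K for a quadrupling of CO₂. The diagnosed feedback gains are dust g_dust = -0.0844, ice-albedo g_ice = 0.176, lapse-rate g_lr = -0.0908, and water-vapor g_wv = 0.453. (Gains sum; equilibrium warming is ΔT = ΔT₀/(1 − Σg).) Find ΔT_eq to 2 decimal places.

4.23 K

Total gain g = -0.0844 + 0.176 − 0.0908 + 0.453 = 0.4538.
Amplification A = 1/(1 − 0.4538) = 1.831.
ΔT = 2.31 × 1.831 = 4.23 K.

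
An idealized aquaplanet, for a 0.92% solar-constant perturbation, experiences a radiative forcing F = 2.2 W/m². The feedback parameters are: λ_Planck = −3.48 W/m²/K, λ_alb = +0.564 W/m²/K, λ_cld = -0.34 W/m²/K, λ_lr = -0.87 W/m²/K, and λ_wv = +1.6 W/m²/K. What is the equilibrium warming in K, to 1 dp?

0.9 K

Net feedback parameter λ = (−3.48) + (+0.564) + (-0.34) + (-0.87) + (+1.6) = -2.526 W/m²/K.
ΔT = −F/λ = −2.2/(-2.526) = 0.9 K.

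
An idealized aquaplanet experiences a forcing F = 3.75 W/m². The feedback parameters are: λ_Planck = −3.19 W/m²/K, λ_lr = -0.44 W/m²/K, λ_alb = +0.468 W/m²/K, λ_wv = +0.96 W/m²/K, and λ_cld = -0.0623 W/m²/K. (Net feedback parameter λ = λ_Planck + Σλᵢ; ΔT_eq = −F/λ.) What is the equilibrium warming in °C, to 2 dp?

1.66 °C

Net feedback parameter λ = (−3.19) + (-0.44) + (+0.468) + (+0.96) + (-0.0623) = -2.2643 W/m²/K.
ΔT = −F/λ = −3.75/(-2.2643) = 1.66 °C.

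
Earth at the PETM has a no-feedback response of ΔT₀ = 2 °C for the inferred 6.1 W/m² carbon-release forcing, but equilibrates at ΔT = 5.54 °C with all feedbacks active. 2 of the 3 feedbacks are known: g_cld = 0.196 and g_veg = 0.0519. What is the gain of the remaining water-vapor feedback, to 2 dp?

0.39

Amplification A = ΔT/ΔT₀ = 5.54/2 = 2.77.
Total gain g = 1 − 1/A = 1 − 1/2.77 = 0.639.
Known gains sum to 0.196 + 0.0519 = 0.2479.
g_wv = 0.639 − 0.2479 = 0.39.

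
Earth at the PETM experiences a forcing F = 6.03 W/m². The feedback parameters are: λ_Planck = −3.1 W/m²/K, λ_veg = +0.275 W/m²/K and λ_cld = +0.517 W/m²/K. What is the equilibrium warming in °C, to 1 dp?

Net feedback parameter λ = (−3.1) + (+0.275) + (+0.517) = -2.308 W/m²/K.
ΔT = −F/λ = −6.03/(-2.308) = 2.6 °C.

2.6 °C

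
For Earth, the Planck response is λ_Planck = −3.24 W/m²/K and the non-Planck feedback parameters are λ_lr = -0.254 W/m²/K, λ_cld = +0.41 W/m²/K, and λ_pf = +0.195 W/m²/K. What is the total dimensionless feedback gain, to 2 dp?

Convert to gains: g_lr = -0.254/3.24 = -0.0784; g_cld = 0.41/3.24 = 0.1265; g_pf = 0.195/3.24 = 0.06019.
Total gain g = 0.10829.

0.11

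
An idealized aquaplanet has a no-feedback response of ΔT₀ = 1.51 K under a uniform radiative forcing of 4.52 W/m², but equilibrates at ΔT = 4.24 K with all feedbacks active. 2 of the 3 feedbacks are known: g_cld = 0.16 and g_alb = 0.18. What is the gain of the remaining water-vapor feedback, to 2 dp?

Amplification A = ΔT/ΔT₀ = 4.24/1.51 = 2.808.
Total gain g = 1 − 1/A = 1 − 1/2.808 = 0.6439.
Known gains sum to 0.16 + 0.18 = 0.34.
g_wv = 0.6439 − 0.34 = 0.30.

0.30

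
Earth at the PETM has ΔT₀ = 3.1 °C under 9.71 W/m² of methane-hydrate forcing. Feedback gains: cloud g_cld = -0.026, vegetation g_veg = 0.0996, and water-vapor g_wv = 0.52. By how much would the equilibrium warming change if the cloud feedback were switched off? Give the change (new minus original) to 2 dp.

0.52 °C

Original: g = 0.5936, ΔT = 3.1/(1−0.5936) = 7.6280 °C.
Without cloud: g' = 0.6196, ΔT' = 3.1/(1−0.6196) = 8.1493 °C.
Change = 8.1493 − 7.6280 = 0.52 °C.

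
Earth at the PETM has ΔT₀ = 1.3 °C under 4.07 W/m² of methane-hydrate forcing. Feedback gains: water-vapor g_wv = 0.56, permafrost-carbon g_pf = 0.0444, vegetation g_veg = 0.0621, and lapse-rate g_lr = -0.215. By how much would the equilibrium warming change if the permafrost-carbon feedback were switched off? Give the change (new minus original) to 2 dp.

Original: g = 0.4515, ΔT = 1.3/(1−0.4515) = 2.3701 °C.
Without permafrost-carbon: g' = 0.4071, ΔT' = 1.3/(1−0.4071) = 2.1926 °C.
Change = 2.1926 − 2.3701 = -0.18 °C.

-0.18 °C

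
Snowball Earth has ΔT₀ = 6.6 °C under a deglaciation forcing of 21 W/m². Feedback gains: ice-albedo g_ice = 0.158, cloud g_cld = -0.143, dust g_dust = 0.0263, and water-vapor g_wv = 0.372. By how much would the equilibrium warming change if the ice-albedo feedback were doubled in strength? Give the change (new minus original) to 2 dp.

Original: g = 0.4133, ΔT = 6.6/(1−0.4133) = 11.2494 °C.
With doubled ice-albedo: g' = 0.5713, ΔT' = 6.6/(1−0.5713) = 15.3954 °C.
Change = 15.3954 − 11.2494 = 4.15 °C.

4.15 °C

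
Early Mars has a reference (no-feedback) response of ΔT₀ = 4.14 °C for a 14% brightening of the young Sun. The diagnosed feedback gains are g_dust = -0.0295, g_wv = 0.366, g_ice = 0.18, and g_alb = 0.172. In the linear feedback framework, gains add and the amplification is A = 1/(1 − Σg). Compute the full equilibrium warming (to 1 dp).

13.3 °C

Total gain g = -0.0295 + 0.366 + 0.18 + 0.172 = 0.6885.
Amplification A = 1/(1 − 0.6885) = 3.21.
ΔT = 4.14 × 3.21 = 13.3 °C.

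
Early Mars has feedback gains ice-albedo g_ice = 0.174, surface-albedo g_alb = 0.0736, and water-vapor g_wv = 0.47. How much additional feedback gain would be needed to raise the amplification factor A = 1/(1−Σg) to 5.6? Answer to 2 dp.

0.10

Current total gain = 0.7176.
Target gain for A = 5.6: g* = 1 − 1/5.6 = 0.8214.
Additional gain needed = 0.8214 − 0.7176 = 0.10.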